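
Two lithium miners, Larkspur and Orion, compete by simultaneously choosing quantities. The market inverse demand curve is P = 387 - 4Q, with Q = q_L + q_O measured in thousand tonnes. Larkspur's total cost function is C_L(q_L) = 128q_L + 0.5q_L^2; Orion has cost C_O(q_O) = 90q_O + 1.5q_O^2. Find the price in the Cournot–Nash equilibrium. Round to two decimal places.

Larkspur's profit: π_L = (387 - 4Q)q_L - (128q_L + (1/2)q_L²). Setting ∂π_L/∂q_L = 0: 259 - 9q_L - 4(q_O) = 0.
Orion's profit: π_O = (387 - 4Q)q_O - (90q_O + (3/2)q_O²). Setting ∂π_O/∂q_O = 0: 297 - 11q_O - 4(q_L) = 0.
Best responses: q_L = (259 - 4q_O)/9, q_O = (297 - 4q_L)/11.
Solving the pair: q_L = 1661/83, q_O = 1637/83.
Total output Q = 39.7349, so price P = 387 - 4·39.7349 = 228.0602.

228.06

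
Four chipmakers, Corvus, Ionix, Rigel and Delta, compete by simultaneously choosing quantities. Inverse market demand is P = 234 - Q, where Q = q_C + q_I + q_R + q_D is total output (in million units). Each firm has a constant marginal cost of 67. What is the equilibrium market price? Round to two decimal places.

A representative firm's profit is π_i = q_i(234 - Q) - 67q_i.
Setting ∂π_i/∂q_i = 0 with rivals' quantities fixed: 167 - 2q_i - Σ_{j≠i} q_j = 0.
With identical firms every q_j equals q_i, so Σ_{j≠i} q_j = 3q_i and 167 = 5q_i, giving q_i = 167/5.
Total output Q = 668/5, so price P = 234 - 668/5 = 502/5.

100.40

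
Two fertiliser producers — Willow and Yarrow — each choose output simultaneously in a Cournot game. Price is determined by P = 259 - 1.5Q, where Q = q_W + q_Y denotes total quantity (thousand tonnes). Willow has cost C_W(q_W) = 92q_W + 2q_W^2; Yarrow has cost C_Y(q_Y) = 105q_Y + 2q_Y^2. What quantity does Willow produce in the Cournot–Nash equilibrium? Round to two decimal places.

Willow's profit: π_W = (259 - 1.5Q)q_W - (92q_W + 2q_W²). Setting ∂π_W/∂q_W = 0: 167 - 7q_W - (3/2)(q_Y) = 0.
Yarrow's profit: π_Y = (259 - 1.5Q)q_Y - (105q_Y + 2q_Y²). Setting ∂π_Y/∂q_Y = 0: 154 - 7q_Y - (3/2)(q_W) = 0.
Rearranging gives the reaction functions q_W = (167 - (3/2)q_Y)/7 and q_Y = (154 - (3/2)q_W)/7.
Substituting one into the other gives q_W = 20.0642 and q_Y = 17.7005.

20.06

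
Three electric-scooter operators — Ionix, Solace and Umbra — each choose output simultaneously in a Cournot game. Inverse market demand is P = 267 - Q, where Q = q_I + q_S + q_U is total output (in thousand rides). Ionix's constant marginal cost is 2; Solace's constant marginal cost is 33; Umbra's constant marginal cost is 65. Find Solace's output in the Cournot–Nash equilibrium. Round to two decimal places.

58.75

Ionix's profit: π_I = (267 - Q)q_I - (2q_I). Setting ∂π_I/∂q_I = 0: 265 - 2q_I - (q_S + q_U) = 0.
Solace's profit: π_S = (267 - Q)q_S - (33q_S). Setting ∂π_S/∂q_S = 0: 234 - 2q_S - (q_I + q_U) = 0.
Umbra's first-order condition: 202 - 2q_U - (q_I + q_S) = 0.
Summing all 3 equations gives 701 − 4Q = 0, hence Q = 701/4.
Back-substituting: q_I = (265 − 701/4) = 359/4, q_S = (234 − 701/4) = 235/4, q_U = (202 − 701/4) = 107/4.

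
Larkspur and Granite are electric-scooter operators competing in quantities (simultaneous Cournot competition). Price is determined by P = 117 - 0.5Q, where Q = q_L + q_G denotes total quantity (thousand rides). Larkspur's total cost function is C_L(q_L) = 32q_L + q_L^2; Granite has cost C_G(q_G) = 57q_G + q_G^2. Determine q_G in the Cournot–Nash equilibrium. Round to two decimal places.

15.71

Larkspur's profit: π_L = (117 - 0.5Q)q_L - (32q_L + q_L²). Setting ∂π_L/∂q_L = 0: 85 - 3q_L - (1/2)(q_G) = 0.
Granite's first-order condition: 60 - 3q_G - (1/2)(q_L) = 0.
Rearranging gives the reaction functions q_L = (85 - (1/2)q_G)/3 and q_G = (60 - (1/2)q_L)/3.
Substituting one into the other gives q_L = 180/7 and q_G = 110/7.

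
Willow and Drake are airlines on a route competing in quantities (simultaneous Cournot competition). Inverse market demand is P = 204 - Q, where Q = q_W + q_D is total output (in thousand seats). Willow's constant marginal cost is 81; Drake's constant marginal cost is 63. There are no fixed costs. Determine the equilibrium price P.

116

Willow's profit: π_W = (204 - Q)q_W - (81q_W). Setting ∂π_W/∂q_W = 0: 123 - 2q_W - (q_D) = 0.
Drake's profit: π_D = (204 - Q)q_D - (63q_D). Setting ∂π_D/∂q_D = 0: 141 - 2q_D - (q_W) = 0.
Best responses: q_W = (123 - q_D)/2, q_D = (141 - q_W)/2.
Substituting one into the other gives q_W = 35 and q_D = 53.
Total output Q = 88, so price P = 204 - 88 = 116.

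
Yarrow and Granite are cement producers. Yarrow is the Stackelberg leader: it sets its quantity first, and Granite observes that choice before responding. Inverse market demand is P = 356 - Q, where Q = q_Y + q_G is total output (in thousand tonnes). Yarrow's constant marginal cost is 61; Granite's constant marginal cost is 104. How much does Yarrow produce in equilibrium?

169

The follower Granite best-responds to any q_Y: π_G = (356 - Q)q_G - 104q_G.
Setting the follower's marginal profit to zero, 252 - q_Y - 2q_G = 0, i.e. q_G = (252 - q_Y)/2.
The leader anticipates this reaction. Substituting into P = 356 - Q gives P = 230 - (1/2)q_Y, so π_Y = (230 - (1/2)q_Y)q_Y - 61q_Y.
Leader FOC: 169 - q_Y = 0, so q_Y = 169.
Then q_G = (252 - 169)/2 = 83/2.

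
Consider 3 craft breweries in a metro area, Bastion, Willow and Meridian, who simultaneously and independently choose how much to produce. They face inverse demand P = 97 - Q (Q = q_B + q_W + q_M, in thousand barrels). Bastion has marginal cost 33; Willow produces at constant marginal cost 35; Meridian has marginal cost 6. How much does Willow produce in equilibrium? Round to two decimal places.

7.75

Bastion's profit: π_B = (97 - Q)q_B - (33q_B). Setting ∂π_B/∂q_B = 0: 64 - 2q_B - (q_W + q_M) = 0.
Willow's profit: π_W = (97 - Q)q_W - (35q_W). Setting ∂π_W/∂q_W = 0: 62 - 2q_W - (q_B + q_M) = 0.
Meridian's first-order condition: 91 - 2q_M - (q_B + q_W) = 0.
Summing all 3 equations gives 217 − 4Q = 0, hence Q = 217/4.
Back-substituting: q_B = (64 − 217/4) = 39/4, q_W = (62 − 217/4) = 31/4, q_M = (91 − 217/4) = 147/4.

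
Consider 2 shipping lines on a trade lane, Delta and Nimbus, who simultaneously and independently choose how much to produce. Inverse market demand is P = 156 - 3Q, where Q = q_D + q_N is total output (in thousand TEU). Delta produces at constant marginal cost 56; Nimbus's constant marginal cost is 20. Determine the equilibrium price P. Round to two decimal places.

Delta's profit: π_D = (156 - 3Q)q_D - (56q_D). Setting ∂π_D/∂q_D = 0: 100 - 6q_D - 3(q_N) = 0.
Nimbus's profit: π_N = (156 - 3Q)q_N - (20q_N). Setting ∂π_N/∂q_N = 0: 136 - 6q_N - 3(q_D) = 0.
So q_D = (100 - 3q_N)/6 and q_N = (136 - 3q_D)/6.
Solving the pair: q_D = 64/9, q_N = 172/9.
Total output Q = 236/9, so price P = 156 - 3·(236/9) = 232/3.

77.33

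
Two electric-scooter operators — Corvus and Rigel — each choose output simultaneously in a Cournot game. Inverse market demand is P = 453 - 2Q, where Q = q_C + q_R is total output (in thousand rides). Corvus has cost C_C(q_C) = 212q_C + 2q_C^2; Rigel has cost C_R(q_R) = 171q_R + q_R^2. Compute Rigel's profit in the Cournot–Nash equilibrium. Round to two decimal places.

4876.67

Corvus's profit: π_C = (453 - 2Q)q_C - (212q_C + 2q_C²). Setting ∂π_C/∂q_C = 0: 241 - 8q_C - 2(q_R) = 0.
Rigel's profit: π_R = (453 - 2Q)q_R - (171q_R + q_R²). Setting ∂π_R/∂q_R = 0: 282 - 6q_R - 2(q_C) = 0.
Rearranging gives the reaction functions q_C = (241 - 2q_R)/8 and q_R = (282 - 2q_C)/6.
Solving the pair: q_C = 441/22, q_R = 887/22.
Price P = 453 - 2·(664/11) = 332.2727.
Rigel's profit: 332.2727·(887/22) - 171·(887/22) - (887/22)² = 4876.6674.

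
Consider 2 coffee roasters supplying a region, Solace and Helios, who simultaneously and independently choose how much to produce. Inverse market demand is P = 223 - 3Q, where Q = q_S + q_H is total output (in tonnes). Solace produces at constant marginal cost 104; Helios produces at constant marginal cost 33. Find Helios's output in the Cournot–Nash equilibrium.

Solace's profit: π_S = (223 - 3Q)q_S - (104q_S). Setting ∂π_S/∂q_S = 0: 119 - 6q_S - 3(q_H) = 0.
Helios's first-order condition: 190 - 6q_H - 3(q_S) = 0.
So q_S = (119 - 3q_H)/6 and q_H = (190 - 3q_S)/6.
Solving the pair: q_S = 16/3, q_H = 29.

29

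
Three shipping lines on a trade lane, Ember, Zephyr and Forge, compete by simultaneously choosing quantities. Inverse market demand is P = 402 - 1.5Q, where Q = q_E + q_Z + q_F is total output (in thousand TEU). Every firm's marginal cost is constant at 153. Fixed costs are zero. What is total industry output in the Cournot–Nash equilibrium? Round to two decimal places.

124.50

A representative firm's profit is π_i = q_i(402 - 1.5Q) - 153q_i.
First-order condition (treating rivals' output as given): 249 - 3q_i - (3/2)·Σ_{j≠i} q_j = 0.
With identical firms every q_j equals q_i, so Σ_{j≠i} q_j = 2q_i and 249 = 6q_i, giving q_i = 83/2.
Total output Q = 83/2 + 83/2 + 83/2 = 249/2.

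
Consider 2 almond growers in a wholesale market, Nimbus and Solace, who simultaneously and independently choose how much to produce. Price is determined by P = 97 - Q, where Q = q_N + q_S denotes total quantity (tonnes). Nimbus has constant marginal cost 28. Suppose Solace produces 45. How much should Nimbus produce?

12

With the rival's output fixed at 45, Nimbus's profit is π_N = (97 - 45 - q_N)q_N - (28q_N) = (52 - q_N)q_N - (28q_N).
∂π_N/∂q_N = 24 - 2q_N = 0, so q_N = 12.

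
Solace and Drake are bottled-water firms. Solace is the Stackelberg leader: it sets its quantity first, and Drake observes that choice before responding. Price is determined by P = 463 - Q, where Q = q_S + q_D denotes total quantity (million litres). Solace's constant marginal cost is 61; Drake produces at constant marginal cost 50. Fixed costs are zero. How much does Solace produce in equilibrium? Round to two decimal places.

195.50

The follower Drake best-responds to any q_S: π_D = (463 - Q)q_D - 50q_D.
Follower FOC: 413 - q_S - 2q_D = 0, so q_D(q_S) = (413 - q_S)/2.
The leader anticipates this reaction. Substituting into P = 463 - Q gives P = 513/2 - (1/2)q_S, so π_S = (513/2 - (1/2)q_S)q_S - 61q_S.
The leader's first-order condition 391/2 - q_S = 0 yields q_S = 391/2.
Then q_D = (413 - 391/2)/2 = 435/4.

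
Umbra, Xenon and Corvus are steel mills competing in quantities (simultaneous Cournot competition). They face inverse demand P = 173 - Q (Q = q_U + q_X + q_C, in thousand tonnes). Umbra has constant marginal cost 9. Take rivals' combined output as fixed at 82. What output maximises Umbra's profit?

41

With rivals' combined output fixed at 82, Umbra's profit is π_U = (173 - 82 - q_U)q_U - (9q_U) = (91 - q_U)q_U - (9q_U).
∂π_U/∂q_U = 82 - 2q_U = 0, so q_U = 41.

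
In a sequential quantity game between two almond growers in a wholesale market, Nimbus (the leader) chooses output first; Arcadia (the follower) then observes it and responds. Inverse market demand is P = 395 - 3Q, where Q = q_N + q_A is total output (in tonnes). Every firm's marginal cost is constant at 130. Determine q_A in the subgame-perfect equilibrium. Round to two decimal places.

The follower Arcadia best-responds to any q_N: π_A = (395 - 3Q)q_A - 130q_A.
Follower FOC: 265 - 3q_N - 6q_A = 0, so q_A(q_N) = (265 - 3q_N)/6.
Nimbus substitutes q_A(q_N) into its own profit: π_N = q_N(395 - 3q_N - (265 - 3q_N)/2) - 130q_N = (525/2 - (3/2)q_N)q_N - 130q_N.
Maximising: ∂π_N/∂q_N = 265/2 - 3q_N = 0, giving q_N = 265/6.
Then q_A = (265 - 3·(265/6))/6 = 265/12.

22.08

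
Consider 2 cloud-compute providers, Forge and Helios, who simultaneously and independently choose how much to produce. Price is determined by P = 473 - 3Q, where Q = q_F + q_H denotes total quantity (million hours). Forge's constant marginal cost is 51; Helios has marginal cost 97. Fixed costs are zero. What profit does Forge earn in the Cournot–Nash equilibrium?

Forge's profit: π_F = (473 - 3Q)q_F - (51q_F). Setting ∂π_F/∂q_F = 0: 422 - 6q_F - 3(q_H) = 0.
Helios's profit: π_H = (473 - 3Q)q_H - (97q_H). Setting ∂π_H/∂q_H = 0: 376 - 6q_H - 3(q_F) = 0.
Rearranging gives the reaction functions q_F = (422 - 3q_H)/6 and q_H = (376 - 3q_F)/6.
Solving the pair: q_F = 52, q_H = 110/3.
Price P = 473 - 3·(266/3) = 207.
Forge's profit: (207 - 51)·52 = 8112.

8112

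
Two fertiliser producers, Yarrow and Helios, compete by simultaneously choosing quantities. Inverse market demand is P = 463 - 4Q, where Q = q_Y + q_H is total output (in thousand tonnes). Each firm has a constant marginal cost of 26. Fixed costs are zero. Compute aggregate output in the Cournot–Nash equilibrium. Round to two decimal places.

A representative firm's profit is π_i = q_i(463 - 4Q) - 26q_i.
First-order condition (treating rivals' output as given): 437 - 8q_i - 4q_j = 0.
With identical firms every q_j equals q_i, so q_j = q_i and 437 = 12q_i, giving q_i = 437/12.
Total output Q = 437/12 + 437/12 = 437/6.

72.83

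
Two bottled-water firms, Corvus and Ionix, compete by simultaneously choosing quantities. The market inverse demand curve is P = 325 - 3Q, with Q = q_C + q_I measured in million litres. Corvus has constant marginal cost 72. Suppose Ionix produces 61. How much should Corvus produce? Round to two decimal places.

11.67

With the rival's output fixed at 61, Corvus's profit is π_C = (325 - 3·61 - 3q_C)q_C - (72q_C) = (142 - 3q_C)q_C - (72q_C).
∂π_C/∂q_C = 70 - 6q_C = 0, so q_C = 35/3.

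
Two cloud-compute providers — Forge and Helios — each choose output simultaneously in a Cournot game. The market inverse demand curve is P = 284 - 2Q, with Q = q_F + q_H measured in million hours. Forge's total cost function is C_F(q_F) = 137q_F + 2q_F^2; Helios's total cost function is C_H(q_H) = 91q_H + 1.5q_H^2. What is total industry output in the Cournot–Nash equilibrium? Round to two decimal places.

Forge's profit: π_F = (284 - 2Q)q_F - (137q_F + 2q_F²). Setting ∂π_F/∂q_F = 0: 147 - 8q_F - 2(q_H) = 0.
Helios's first-order condition: 193 - 7q_H - 2(q_F) = 0.
So q_F = (147 - 2q_H)/8 and q_H = (193 - 2q_F)/7.
Substituting one into the other gives q_F = 643/52 and q_H = 625/26.
Total output Q = 643/52 + 625/26 = 1893/52.

36.40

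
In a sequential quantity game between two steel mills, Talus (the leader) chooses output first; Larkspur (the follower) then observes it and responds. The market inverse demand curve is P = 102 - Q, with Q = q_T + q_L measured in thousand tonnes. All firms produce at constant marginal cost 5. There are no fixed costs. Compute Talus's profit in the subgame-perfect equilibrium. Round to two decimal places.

The follower Larkspur best-responds to any q_T: π_L = (102 - Q)q_L - 5q_L.
∂π_L/∂q_L = 97 - q_T - 2q_L = 0 gives the reaction function q_L = (97 - q_T)/2.
The leader anticipates this reaction. Substituting into P = 102 - Q gives P = 107/2 - (1/2)q_T, so π_T = (107/2 - (1/2)q_T)q_T - 5q_T.
Leader FOC: 97/2 - q_T = 0, so q_T = 97/2.
Then q_L = (97 - 97/2)/2 = 97/4.
Price P = 102 - 291/4 = 117/4.
Talus's profit: (117/4 - 5)·(97/2) = 1176.1250.

1176.13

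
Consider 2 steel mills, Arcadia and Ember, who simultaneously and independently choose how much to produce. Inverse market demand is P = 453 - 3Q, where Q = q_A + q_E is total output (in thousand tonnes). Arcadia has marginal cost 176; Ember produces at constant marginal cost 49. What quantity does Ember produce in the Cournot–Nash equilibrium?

Arcadia's profit: π_A = (453 - 3Q)q_A - (176q_A). Setting ∂π_A/∂q_A = 0: 277 - 6q_A - 3(q_E) = 0.
Ember's profit: π_E = (453 - 3Q)q_E - (49q_E). Setting ∂π_E/∂q_E = 0: 404 - 6q_E - 3(q_A) = 0.
Best responses: q_A = (277 - 3q_E)/6, q_E = (404 - 3q_A)/6.
Substituting one into the other gives q_A = 50/3 and q_E = 59.

59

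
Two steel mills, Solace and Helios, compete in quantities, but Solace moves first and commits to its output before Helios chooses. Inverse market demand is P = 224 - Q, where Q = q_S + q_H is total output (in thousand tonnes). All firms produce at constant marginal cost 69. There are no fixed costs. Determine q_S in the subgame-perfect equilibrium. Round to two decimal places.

77.50

Solve by backward induction. Given q_S, the follower Helios maximises π_H = (224 - q_S - q_H)q_H - 69q_H.
Setting the follower's marginal profit to zero, 155 - q_S - 2q_H = 0, i.e. q_H = (155 - q_S)/2.
Solace substitutes q_H(q_S) into its own profit: π_S = q_S(224 - q_S - (155 - q_S)/2) - 69q_S = (293/2 - (1/2)q_S)q_S - 69q_S.
The leader's first-order condition 155/2 - q_S = 0 yields q_S = 155/2.
Then q_H = (155 - 155/2)/2 = 155/4.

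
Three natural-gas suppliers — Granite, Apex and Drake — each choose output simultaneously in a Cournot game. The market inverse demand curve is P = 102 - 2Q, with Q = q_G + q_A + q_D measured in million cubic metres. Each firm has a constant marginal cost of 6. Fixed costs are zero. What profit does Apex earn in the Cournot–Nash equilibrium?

288

A representative firm's profit is π_i = q_i(102 - 2Q) - 6q_i.
Setting ∂π_i/∂q_i = 0 with rivals' quantities fixed: 96 - 4q_i - 2·Σ_{j≠i} q_j = 0.
With identical firms every q_j equals q_i, so Σ_{j≠i} q_j = 2q_i and 96 = 8q_i, giving q_i = 12.
Price P = 102 - 2·36 = 30.
Apex's profit: (30 - 6)·12 = 288.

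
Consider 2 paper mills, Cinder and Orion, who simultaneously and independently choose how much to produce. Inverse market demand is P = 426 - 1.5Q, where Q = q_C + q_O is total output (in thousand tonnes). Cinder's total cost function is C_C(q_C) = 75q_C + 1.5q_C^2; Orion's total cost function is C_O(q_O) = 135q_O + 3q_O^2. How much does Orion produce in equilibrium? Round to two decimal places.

Cinder's profit: π_C = (426 - 1.5Q)q_C - (75q_C + (3/2)q_C²). Setting ∂π_C/∂q_C = 0: 351 - 6q_C - (3/2)(q_O) = 0.
Orion's profit: π_O = (426 - 1.5Q)q_O - (135q_O + 3q_O²). Setting ∂π_O/∂q_O = 0: 291 - 9q_O - (3/2)(q_C) = 0.
So q_C = (351 - (3/2)q_O)/6 and q_O = (291 - (3/2)q_C)/9.
Solving the pair: q_C = 1210/23, q_O = 542/23.

23.57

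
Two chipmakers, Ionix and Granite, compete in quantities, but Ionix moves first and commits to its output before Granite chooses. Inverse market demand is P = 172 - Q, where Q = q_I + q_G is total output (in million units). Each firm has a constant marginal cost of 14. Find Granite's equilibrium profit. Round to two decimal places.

1560.25

The follower Granite best-responds to any q_I: π_G = (172 - Q)q_G - 14q_G.
Follower FOC: 158 - q_I - 2q_G = 0, so q_G(q_I) = (158 - q_I)/2.
Ionix substitutes q_G(q_I) into its own profit: π_I = q_I(172 - q_I - (158 - q_I)/2) - 14q_I = (93 - (1/2)q_I)q_I - 14q_I.
Leader FOC: 79 - q_I = 0, so q_I = 79.
Then q_G = (158 - 79)/2 = 79/2.
Price P = 172 - 237/2 = 107/2.
Granite's profit: (107/2 - 14)·(79/2) = 1560.2500.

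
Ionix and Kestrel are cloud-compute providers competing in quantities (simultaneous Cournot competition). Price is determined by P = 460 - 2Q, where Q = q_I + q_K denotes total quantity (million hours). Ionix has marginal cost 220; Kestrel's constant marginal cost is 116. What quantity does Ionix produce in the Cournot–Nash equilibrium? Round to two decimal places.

Ionix's profit: π_I = (460 - 2Q)q_I - (220q_I). Setting ∂π_I/∂q_I = 0: 240 - 4q_I - 2(q_K) = 0.
Kestrel's first-order condition: 344 - 4q_K - 2(q_I) = 0.
Rearranging gives the reaction functions q_I = (240 - 2q_K)/4 and q_K = (344 - 2q_I)/4.
Solving the pair: q_I = 68/3, q_K = 224/3.

22.67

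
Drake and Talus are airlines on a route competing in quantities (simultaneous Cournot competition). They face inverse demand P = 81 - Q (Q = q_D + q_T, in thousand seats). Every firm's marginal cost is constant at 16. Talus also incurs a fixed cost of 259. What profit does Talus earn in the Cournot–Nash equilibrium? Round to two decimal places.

210.44

Each firm earns π_i = (81 - Q)q_i - 16q_i.
Setting ∂π_i/∂q_i = 0 with rivals' quantities fixed: 65 - 2q_i - q_j = 0.
By symmetry each firm produces the same amount; substituting q_j = q_i yields q_i = 65/3.
Price P = 81 - 130/3 = 113/3.
Talus's profit: (113/3 - 16)·(65/3) - 259 = 1894/9.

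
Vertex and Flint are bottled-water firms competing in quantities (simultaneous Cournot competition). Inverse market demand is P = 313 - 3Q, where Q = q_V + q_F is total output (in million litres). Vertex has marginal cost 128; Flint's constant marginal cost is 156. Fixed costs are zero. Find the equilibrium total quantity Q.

Vertex's profit: π_V = (313 - 3Q)q_V - (128q_V). Setting ∂π_V/∂q_V = 0: 185 - 6q_V - 3(q_F) = 0.
Flint's first-order condition: 157 - 6q_F - 3(q_V) = 0.
Best responses: q_V = (185 - 3q_F)/6, q_F = (157 - 3q_V)/6.
Solving the pair: q_V = 71/3, q_F = 43/3.
Total output Q = 71/3 + 43/3 = 38.

38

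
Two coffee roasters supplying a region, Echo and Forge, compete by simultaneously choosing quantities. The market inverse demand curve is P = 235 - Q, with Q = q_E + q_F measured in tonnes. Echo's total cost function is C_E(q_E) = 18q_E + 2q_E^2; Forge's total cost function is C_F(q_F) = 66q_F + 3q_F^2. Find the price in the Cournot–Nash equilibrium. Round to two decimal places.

Echo's profit: π_E = (235 - Q)q_E - (18q_E + 2q_E²). Setting ∂π_E/∂q_E = 0: 217 - 6q_E - (q_F) = 0.
Forge's first-order condition: 169 - 8q_F - (q_E) = 0.
Best responses: q_E = (217 - q_F)/6, q_F = (169 - q_E)/8.
Solving the pair: q_E = 1567/47, q_F = 797/47.
Total output Q = 50.2979, so price P = 235 - 50.2979 = 184.7021.

184.70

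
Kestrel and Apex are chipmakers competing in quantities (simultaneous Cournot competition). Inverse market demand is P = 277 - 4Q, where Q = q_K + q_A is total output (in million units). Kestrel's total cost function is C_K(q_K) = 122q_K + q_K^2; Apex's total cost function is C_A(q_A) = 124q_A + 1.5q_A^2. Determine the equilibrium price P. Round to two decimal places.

Kestrel's profit: π_K = (277 - 4Q)q_K - (122q_K + q_K²). Setting ∂π_K/∂q_K = 0: 155 - 10q_K - 4(q_A) = 0.
Apex's profit: π_A = (277 - 4Q)q_A - (124q_A + (3/2)q_A²). Setting ∂π_A/∂q_A = 0: 153 - 11q_A - 4(q_K) = 0.
So q_K = (155 - 4q_A)/10 and q_A = (153 - 4q_K)/11.
Substituting one into the other gives q_K = 1093/94 and q_A = 455/47.
Total output Q = 21.3085, so price P = 277 - 4·21.3085 = 191.7660.

191.77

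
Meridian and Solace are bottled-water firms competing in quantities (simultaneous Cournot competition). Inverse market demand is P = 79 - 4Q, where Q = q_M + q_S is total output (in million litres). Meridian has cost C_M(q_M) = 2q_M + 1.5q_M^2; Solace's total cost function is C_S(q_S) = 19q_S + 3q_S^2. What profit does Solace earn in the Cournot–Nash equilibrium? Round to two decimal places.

Meridian's profit: π_M = (79 - 4Q)q_M - (2q_M + (3/2)q_M²). Setting ∂π_M/∂q_M = 0: 77 - 11q_M - 4(q_S) = 0.
Solace's profit: π_S = (79 - 4Q)q_S - (19q_S + 3q_S²). Setting ∂π_S/∂q_S = 0: 60 - 14q_S - 4(q_M) = 0.
Rearranging gives the reaction functions q_M = (77 - 4q_S)/11 and q_S = (60 - 4q_M)/14.
Solving the pair: q_M = 419/69, q_S = 176/69.
Price P = 79 - 4·(595/69) = 44.5072.
Solace's profit: 44.5072·(176/69) - 19·(176/69) - 3(176/69)² = 45.5434.

45.54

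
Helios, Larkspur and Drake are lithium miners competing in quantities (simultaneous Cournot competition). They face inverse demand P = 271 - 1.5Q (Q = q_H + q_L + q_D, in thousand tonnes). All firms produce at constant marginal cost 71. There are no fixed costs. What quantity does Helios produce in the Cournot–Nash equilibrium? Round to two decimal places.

Each firm earns π_i = (271 - 1.5Q)q_i - 71q_i.
First-order condition (treating rivals' output as given): 200 - 3q_i - (3/2)·Σ_{j≠i} q_j = 0.
With identical firms every q_j equals q_i, so Σ_{j≠i} q_j = 2q_i and 200 = 6q_i, giving q_i = 100/3.

33.33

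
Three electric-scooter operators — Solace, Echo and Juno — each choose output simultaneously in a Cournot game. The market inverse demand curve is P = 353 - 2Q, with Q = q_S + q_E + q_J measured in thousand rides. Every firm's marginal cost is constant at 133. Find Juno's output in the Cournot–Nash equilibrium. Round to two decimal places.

Each firm earns π_i = (353 - 2Q)q_i - 133q_i.
First-order condition (treating rivals' output as given): 220 - 4q_i - 2·Σ_{j≠i} q_j = 0.
By symmetry each firm produces the same amount; substituting Σ_{j≠i} q_j = 2q_i yields q_i = 220/8 = 55/2.

27.50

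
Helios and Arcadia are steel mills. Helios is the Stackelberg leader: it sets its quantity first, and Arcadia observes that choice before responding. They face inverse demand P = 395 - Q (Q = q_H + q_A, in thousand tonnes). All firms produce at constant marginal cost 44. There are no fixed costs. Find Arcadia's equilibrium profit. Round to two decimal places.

7700.06

Solve by backward induction. Given q_H, the follower Arcadia maximises π_A = (395 - q_H - q_A)q_A - 44q_A.
Setting the follower's marginal profit to zero, 351 - q_H - 2q_A = 0, i.e. q_A = (351 - q_H)/2.
The leader anticipates this reaction. Substituting into P = 395 - Q gives P = 439/2 - (1/2)q_H, so π_H = (439/2 - (1/2)q_H)q_H - 44q_H.
Leader FOC: 351/2 - q_H = 0, so q_H = 351/2.
Then q_A = (351 - 351/2)/2 = 351/4.
Price P = 395 - 1053/4 = 527/4.
Arcadia's profit: (527/4 - 44)·(351/4) = 7700.0625.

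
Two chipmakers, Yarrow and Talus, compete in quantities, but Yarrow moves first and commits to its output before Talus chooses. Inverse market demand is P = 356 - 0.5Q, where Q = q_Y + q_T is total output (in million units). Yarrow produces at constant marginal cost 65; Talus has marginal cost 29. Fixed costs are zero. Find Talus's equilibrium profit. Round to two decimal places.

19900.13

Solve by backward induction. Given q_Y, the follower Talus maximises π_T = (356 - (1/2)q_Y - (1/2)q_T)q_T - 29q_T.
Setting the follower's marginal profit to zero, 327 - (1/2)q_Y - q_T = 0, i.e. q_T = (327 - (1/2)q_Y).
Yarrow substitutes q_T(q_Y) into its own profit: π_Y = q_Y(356 - (1/2)q_Y - (327 - (1/2)q_Y)/2) - 65q_Y = (385/2 - (1/4)q_Y)q_Y - 65q_Y.
Leader FOC: 255/2 - (1/2)q_Y = 0, so q_Y = 255.
Then q_T = (327 - (1/2)·255) = 399/2.
Price P = 356 - (1/2)·(909/2) = 515/4.
Talus's profit: (515/4 - 29)·(399/2) = 19900.1250.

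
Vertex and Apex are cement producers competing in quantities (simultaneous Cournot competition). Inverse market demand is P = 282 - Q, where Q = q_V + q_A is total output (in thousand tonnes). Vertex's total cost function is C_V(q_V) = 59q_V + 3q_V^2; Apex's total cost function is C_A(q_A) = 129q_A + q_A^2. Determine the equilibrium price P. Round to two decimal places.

225.87

Vertex's profit: π_V = (282 - Q)q_V - (59q_V + 3q_V²). Setting ∂π_V/∂q_V = 0: 223 - 8q_V - (q_A) = 0.
Apex's first-order condition: 153 - 4q_A - (q_V) = 0.
Rearranging gives the reaction functions q_V = (223 - q_A)/8 and q_A = (153 - q_V)/4.
Solving the pair: q_V = 739/31, q_A = 1001/31.
Total output Q = 1740/31, so price P = 282 - 1740/31 = 225.8710.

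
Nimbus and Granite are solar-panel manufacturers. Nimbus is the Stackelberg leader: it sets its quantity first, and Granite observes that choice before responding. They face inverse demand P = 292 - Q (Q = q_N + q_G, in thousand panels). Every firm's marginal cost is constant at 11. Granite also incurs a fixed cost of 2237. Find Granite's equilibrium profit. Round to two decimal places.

The follower Granite best-responds to any q_N: π_G = (292 - Q)q_G - 11q_G.
Follower FOC: 281 - q_N - 2q_G = 0, so q_G(q_N) = (281 - q_N)/2.
The leader anticipates this reaction. Substituting into P = 292 - Q gives P = 303/2 - (1/2)q_N, so π_N = (303/2 - (1/2)q_N)q_N - 11q_N.
Maximising: ∂π_N/∂q_N = 281/2 - q_N = 0, giving q_N = 281/2.
Then q_G = (281 - 281/2)/2 = 281/4.
Price P = 292 - 843/4 = 325/4.
Granite's profit: (325/4 - 11)·(281/4) - 2237 = 2698.0625.

2698.06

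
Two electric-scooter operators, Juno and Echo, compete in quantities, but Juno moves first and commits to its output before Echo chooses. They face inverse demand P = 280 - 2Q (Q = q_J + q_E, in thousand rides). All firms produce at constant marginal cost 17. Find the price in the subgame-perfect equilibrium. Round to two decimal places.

82.75

Solve by backward induction. Given q_J, the follower Echo maximises π_E = (280 - 2q_J - 2q_E)q_E - 17q_E.
Follower FOC: 263 - 2q_J - 4q_E = 0, so q_E(q_J) = (263 - 2q_J)/4.
The leader anticipates this reaction. Substituting into P = 280 - 2Q gives P = 297/2 - q_J, so π_J = (297/2 - q_J)q_J - 17q_J.
The leader's first-order condition 263/2 - 2q_J = 0 yields q_J = 263/4.
Then q_E = (263 - 2·(263/4))/4 = 263/8.
Total output Q = 789/8, so price P = 280 - 2·(789/8) = 331/4.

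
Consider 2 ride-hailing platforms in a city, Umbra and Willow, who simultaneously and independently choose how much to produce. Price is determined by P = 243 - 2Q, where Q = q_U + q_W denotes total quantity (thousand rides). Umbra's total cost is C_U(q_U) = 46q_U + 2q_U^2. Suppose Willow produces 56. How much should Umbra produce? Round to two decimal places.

With the rival's output fixed at 56, Umbra's profit is π_U = (243 - 2·56 - 2q_U)q_U - (46q_U + 2q_U²) = (131 - 2q_U)q_U - (46q_U + 2q_U²).
∂π_U/∂q_U = 85 - 8q_U = 0, so q_U = 85/8.

10.63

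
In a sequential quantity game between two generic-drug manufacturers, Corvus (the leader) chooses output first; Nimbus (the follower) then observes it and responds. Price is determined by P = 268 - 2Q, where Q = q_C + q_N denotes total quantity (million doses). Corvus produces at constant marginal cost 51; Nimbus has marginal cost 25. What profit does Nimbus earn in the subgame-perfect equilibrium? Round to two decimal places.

2719.53

The follower Nimbus best-responds to any q_C: π_N = (268 - 2Q)q_N - 25q_N.
∂π_N/∂q_N = 243 - 2q_C - 4q_N = 0 gives the reaction function q_N = (243 - 2q_C)/4.
The leader anticipates this reaction. Substituting into P = 268 - 2Q gives P = 293/2 - q_C, so π_C = (293/2 - q_C)q_C - 51q_C.
Maximising: ∂π_C/∂q_C = 191/2 - 2q_C = 0, giving q_C = 191/4.
Then q_N = (243 - 2·(191/4))/4 = 295/8.
Price P = 268 - 2·(677/8) = 395/4.
Nimbus's profit: (395/4 - 25)·(295/8) = 2719.5313.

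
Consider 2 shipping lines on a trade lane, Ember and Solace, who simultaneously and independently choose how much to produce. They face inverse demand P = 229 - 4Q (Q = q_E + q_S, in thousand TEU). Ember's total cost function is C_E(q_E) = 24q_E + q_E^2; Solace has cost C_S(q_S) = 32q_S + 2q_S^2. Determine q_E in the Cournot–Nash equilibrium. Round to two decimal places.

16.08

Ember's profit: π_E = (229 - 4Q)q_E - (24q_E + q_E²). Setting ∂π_E/∂q_E = 0: 205 - 10q_E - 4(q_S) = 0.
Solace's first-order condition: 197 - 12q_S - 4(q_E) = 0.
Best responses: q_E = (205 - 4q_S)/10, q_S = (197 - 4q_E)/12.
Substituting one into the other gives q_E = 209/13 and q_S = 575/52.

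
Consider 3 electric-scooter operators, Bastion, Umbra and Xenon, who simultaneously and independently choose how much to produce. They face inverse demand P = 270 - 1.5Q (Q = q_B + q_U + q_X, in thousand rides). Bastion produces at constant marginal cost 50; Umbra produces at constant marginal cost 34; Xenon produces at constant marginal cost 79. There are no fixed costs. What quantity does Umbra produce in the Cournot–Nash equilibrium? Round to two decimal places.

49.50

Bastion's profit: π_B = (270 - 1.5Q)q_B - (50q_B). Setting ∂π_B/∂q_B = 0: 220 - 3q_B - (3/2)(q_U + q_X) = 0.
Umbra's first-order condition: 236 - 3q_U - (3/2)(q_B + q_X) = 0.
Xenon's first-order condition: 191 - 3q_X - (3/2)(q_B + q_U) = 0.
Summing all 3 equations gives 647 − 6Q = 0, hence Q = 647/6.
Back-substituting: q_B = (220 − 647/4)/(3/2) = 233/6, q_U = (236 − 647/4)/(3/2) = 99/2, q_X = (191 − 647/4)/(3/2) = 39/2.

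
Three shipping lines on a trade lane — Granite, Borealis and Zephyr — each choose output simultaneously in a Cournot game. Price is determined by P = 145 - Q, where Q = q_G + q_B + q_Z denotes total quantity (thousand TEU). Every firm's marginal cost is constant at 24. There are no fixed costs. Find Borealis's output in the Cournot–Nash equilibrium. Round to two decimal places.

A representative firm's profit is π_i = q_i(145 - Q) - 24q_i.
Setting ∂π_i/∂q_i = 0 with rivals' quantities fixed: 121 - 2q_i - Σ_{j≠i} q_j = 0.
By symmetry each firm produces the same amount; substituting Σ_{j≠i} q_j = 2q_i yields q_i = 121/4.

30.25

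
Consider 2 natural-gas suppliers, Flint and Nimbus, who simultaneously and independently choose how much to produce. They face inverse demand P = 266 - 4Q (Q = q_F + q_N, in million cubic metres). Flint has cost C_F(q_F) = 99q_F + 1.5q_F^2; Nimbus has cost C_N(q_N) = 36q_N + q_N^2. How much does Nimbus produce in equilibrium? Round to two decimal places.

19.81

Flint's profit: π_F = (266 - 4Q)q_F - (99q_F + (3/2)q_F²). Setting ∂π_F/∂q_F = 0: 167 - 11q_F - 4(q_N) = 0.
Nimbus's profit: π_N = (266 - 4Q)q_N - (36q_N + q_N²). Setting ∂π_N/∂q_N = 0: 230 - 10q_N - 4(q_F) = 0.
Rearranging gives the reaction functions q_F = (167 - 4q_N)/11 and q_N = (230 - 4q_F)/10.
Solving the pair: q_F = 375/47, q_N = 931/47.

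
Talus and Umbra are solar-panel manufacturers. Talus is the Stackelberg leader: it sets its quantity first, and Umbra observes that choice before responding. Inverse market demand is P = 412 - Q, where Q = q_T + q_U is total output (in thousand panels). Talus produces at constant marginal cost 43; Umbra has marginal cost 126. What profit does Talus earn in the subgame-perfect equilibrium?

25538

The follower Umbra best-responds to any q_T: π_U = (412 - Q)q_U - 126q_U.
Follower FOC: 286 - q_T - 2q_U = 0, so q_U(q_T) = (286 - q_T)/2.
The leader anticipates this reaction. Substituting into P = 412 - Q gives P = 269 - (1/2)q_T, so π_T = (269 - (1/2)q_T)q_T - 43q_T.
Leader FOC: 226 - q_T = 0, so q_T = 226.
Then q_U = (286 - 226)/2 = 30.
Price P = 412 - 256 = 156.
Talus's profit: (156 - 43)·226 = 25538.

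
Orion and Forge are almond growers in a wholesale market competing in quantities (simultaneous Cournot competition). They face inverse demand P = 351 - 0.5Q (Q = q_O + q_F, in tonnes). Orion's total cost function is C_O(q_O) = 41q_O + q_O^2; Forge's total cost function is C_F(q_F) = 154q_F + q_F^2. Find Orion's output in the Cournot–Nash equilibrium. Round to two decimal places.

Orion's profit: π_O = (351 - 0.5Q)q_O - (41q_O + q_O²). Setting ∂π_O/∂q_O = 0: 310 - 3q_O - (1/2)(q_F) = 0.
Forge's profit: π_F = (351 - 0.5Q)q_F - (154q_F + q_F²). Setting ∂π_F/∂q_F = 0: 197 - 3q_F - (1/2)(q_O) = 0.
Best responses: q_O = (310 - (1/2)q_F)/3, q_F = (197 - (1/2)q_O)/3.
Solving the pair: q_O = 95.0286, q_F = 1744/35.

95.03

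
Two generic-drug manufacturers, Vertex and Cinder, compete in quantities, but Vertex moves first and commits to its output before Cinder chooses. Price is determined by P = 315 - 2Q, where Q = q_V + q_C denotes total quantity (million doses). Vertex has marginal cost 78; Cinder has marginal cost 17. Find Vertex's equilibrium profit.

1936

The follower Cinder best-responds to any q_V: π_C = (315 - 2Q)q_C - 17q_C.
Setting the follower's marginal profit to zero, 298 - 2q_V - 4q_C = 0, i.e. q_C = (298 - 2q_V)/4.
The leader anticipates this reaction. Substituting into P = 315 - 2Q gives P = 166 - q_V, so π_V = (166 - q_V)q_V - 78q_V.
Maximising: ∂π_V/∂q_V = 88 - 2q_V = 0, giving q_V = 44.
Then q_C = (298 - 2·44)/4 = 105/2.
Price P = 315 - 2·(193/2) = 122.
Vertex's profit: (122 - 78)·44 = 1936.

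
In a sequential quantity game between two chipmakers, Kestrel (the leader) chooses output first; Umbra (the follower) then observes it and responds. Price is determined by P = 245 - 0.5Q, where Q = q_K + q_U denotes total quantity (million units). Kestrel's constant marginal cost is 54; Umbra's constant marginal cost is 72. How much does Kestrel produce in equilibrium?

Solve by backward induction. Given q_K, the follower Umbra maximises π_U = (245 - (1/2)q_K - (1/2)q_U)q_U - 72q_U.
∂π_U/∂q_U = 173 - (1/2)q_K - q_U = 0 gives the reaction function q_U = (173 - (1/2)q_K).
Kestrel substitutes q_U(q_K) into its own profit: π_K = q_K(245 - (1/2)q_K - (173 - (1/2)q_K)/2) - 54q_K = (317/2 - (1/4)q_K)q_K - 54q_K.
The leader's first-order condition 209/2 - (1/2)q_K = 0 yields q_K = 209.
Then q_U = (173 - (1/2)·209) = 137/2.

209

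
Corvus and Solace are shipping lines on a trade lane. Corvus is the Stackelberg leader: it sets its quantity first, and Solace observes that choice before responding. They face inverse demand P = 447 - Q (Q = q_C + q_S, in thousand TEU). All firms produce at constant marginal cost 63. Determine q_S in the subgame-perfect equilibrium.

96

The follower Solace best-responds to any q_C: π_S = (447 - Q)q_S - 63q_S.
Follower FOC: 384 - q_C - 2q_S = 0, so q_S(q_C) = (384 - q_C)/2.
The leader anticipates this reaction. Substituting into P = 447 - Q gives P = 255 - (1/2)q_C, so π_C = (255 - (1/2)q_C)q_C - 63q_C.
Maximising: ∂π_C/∂q_C = 192 - q_C = 0, giving q_C = 192.
Then q_S = (384 - 192)/2 = 96.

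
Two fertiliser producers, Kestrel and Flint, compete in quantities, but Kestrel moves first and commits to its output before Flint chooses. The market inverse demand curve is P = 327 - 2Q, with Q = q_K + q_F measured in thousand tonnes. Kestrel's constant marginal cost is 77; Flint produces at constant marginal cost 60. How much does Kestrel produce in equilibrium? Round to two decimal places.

Solve by backward induction. Given q_K, the follower Flint maximises π_F = (327 - 2q_K - 2q_F)q_F - 60q_F.
Setting the follower's marginal profit to zero, 267 - 2q_K - 4q_F = 0, i.e. q_F = (267 - 2q_K)/4.
The leader anticipates this reaction. Substituting into P = 327 - 2Q gives P = 387/2 - q_K, so π_K = (387/2 - q_K)q_K - 77q_K.
Leader FOC: 233/2 - 2q_K = 0, so q_K = 233/4.
Then q_F = (267 - 2·(233/4))/4 = 301/8.

58.25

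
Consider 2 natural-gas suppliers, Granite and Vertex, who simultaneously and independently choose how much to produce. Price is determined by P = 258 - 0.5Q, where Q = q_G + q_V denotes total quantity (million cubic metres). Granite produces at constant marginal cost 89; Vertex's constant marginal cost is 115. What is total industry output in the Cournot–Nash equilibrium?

Granite's profit: π_G = (258 - 0.5Q)q_G - (89q_G). Setting ∂π_G/∂q_G = 0: 169 - q_G - (1/2)(q_V) = 0.
Vertex's profit: π_V = (258 - 0.5Q)q_V - (115q_V). Setting ∂π_V/∂q_V = 0: 143 - q_V - (1/2)(q_G) = 0.
Best responses: q_G = (169 - (1/2)q_V), q_V = (143 - (1/2)q_G).
Solving the pair: q_G = 130, q_V = 78.
Total output Q = 130 + 78 = 208.

208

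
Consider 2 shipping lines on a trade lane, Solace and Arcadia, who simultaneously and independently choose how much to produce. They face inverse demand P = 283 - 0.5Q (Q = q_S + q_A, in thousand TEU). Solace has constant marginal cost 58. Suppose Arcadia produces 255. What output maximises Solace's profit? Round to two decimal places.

With the rival's output fixed at 255, Solace's profit is π_S = (283 - (1/2)·255 - (1/2)q_S)q_S - (58q_S) = (311/2 - (1/2)q_S)q_S - (58q_S).
∂π_S/∂q_S = 195/2 - q_S = 0, so q_S = 195/2.

97.50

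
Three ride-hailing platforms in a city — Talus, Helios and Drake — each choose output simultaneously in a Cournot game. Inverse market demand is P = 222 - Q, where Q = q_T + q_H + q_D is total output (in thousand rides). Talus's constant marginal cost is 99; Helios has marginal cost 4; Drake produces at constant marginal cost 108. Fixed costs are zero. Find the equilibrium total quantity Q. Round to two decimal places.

Talus's profit: π_T = (222 - Q)q_T - (99q_T). Setting ∂π_T/∂q_T = 0: 123 - 2q_T - (q_H + q_D) = 0.
Helios's first-order condition: 218 - 2q_H - (q_T + q_D) = 0.
Drake's profit: π_D = (222 - Q)q_D - (108q_D). Setting ∂π_D/∂q_D = 0: 114 - 2q_D - (q_T + q_H) = 0.
Summing all 3 equations gives 455 − 4Q = 0, hence Q = 455/4.
Back-substituting: q_T = (123 − 455/4) = 37/4, q_H = (218 − 455/4) = 417/4, q_D = (114 − 455/4) = 1/4.
Total output Q = 37/4 + 417/4 + 1/4 = 455/4.

113.75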